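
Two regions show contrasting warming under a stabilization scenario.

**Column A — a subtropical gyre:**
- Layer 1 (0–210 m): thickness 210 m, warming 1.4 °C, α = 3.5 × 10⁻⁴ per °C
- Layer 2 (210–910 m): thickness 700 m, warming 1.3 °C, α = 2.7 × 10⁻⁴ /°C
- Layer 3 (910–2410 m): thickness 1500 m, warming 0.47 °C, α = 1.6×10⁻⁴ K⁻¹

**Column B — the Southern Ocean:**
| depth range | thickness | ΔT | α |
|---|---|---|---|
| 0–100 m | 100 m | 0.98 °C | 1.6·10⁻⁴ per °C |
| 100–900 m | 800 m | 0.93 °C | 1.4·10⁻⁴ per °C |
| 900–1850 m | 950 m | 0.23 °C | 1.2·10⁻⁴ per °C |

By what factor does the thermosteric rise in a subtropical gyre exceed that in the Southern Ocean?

a factor of 3.2

A 0–210 m: 3.5×10⁻⁴ × 1.4 × 210 = 0.10290 m
A 210–910 m: 2.7×10⁻⁴ × 1.3 × 700 = 0.24570 m
A 1500 × 1.6×10⁻⁴ × 0.47 = 0.11280 m
A total: 0.46140 m
B 0–100 m: 100 × 1.6×10⁻⁴ × 0.98 = 0.01568 m
B 100–900 m: 1.4×10⁻⁴ × 0.93 × 800 = 0.10416 m
B 950 × 1.2×10⁻⁴ × 0.23 = 0.02622 m
B total: 0.14606 m
Ratio: 0.46140 / 0.14606 ≈ 3.159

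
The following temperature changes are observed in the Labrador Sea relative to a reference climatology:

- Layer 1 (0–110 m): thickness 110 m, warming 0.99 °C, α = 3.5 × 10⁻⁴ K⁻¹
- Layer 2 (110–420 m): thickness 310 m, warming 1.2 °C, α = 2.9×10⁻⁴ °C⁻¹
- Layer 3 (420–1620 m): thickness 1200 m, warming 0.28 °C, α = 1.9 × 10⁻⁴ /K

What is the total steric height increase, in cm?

Layer 1: 3.5×10⁻⁴ × 110 × 0.99 = 0.038115 m
1.2 × 310 × 2.9×10⁻⁴ = 0.10788 m
1200 × 1.9×10⁻⁴ × 0.28 = 0.06384 m
Δh = 0.038115 + 0.10788 + 0.06384 = 0.209835 m

21.0 cm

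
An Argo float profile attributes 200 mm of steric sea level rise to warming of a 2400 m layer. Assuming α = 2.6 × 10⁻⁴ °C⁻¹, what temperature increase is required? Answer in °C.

about 0.32 °C

ΔT = Δh/(αH) = 0.2 / (2.6×10⁻⁴ × 2400) ≈ 0.3205 °C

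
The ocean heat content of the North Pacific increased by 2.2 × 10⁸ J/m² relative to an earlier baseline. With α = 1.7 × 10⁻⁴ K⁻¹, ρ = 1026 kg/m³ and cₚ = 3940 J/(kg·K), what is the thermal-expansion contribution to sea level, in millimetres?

Δh = αQ/(ρcₚ) = 1.7×10⁻⁴ × 2.2×10⁸ / (1026 × 3940) ≈ 0.0092518 m

Δh = 9.3 mm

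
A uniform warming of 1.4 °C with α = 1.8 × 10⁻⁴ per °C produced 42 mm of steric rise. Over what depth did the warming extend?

H ≈ 167 m

H = Δh/(αΔT) = 0.042 / (1.8×10⁻⁴ × 1.4) ≈ 166.7 m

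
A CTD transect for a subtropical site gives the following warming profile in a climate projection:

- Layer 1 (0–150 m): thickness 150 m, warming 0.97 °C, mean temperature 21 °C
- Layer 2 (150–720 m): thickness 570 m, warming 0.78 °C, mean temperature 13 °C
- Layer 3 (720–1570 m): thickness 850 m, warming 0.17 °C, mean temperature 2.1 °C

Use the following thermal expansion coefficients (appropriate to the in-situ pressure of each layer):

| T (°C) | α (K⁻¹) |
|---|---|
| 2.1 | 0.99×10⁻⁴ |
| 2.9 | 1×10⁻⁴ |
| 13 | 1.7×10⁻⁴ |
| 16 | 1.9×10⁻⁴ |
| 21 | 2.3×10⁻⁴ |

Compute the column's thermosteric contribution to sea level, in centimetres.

Layer 1 at 21 °C → α = 2.3×10⁻⁴ K⁻¹
Layer 2 at 13 °C → α = 1.7×10⁻⁴ K⁻¹
Layer 3 at 2.1 °C → α = 0.99×10⁻⁴ K⁻¹
0.97 × 2.3×10⁻⁴ × 150 = 0.033465 m
150–720 m: 570 × 1.7×10⁻⁴ × 0.78 = 0.075582 m
720–1570 m: 0.17 × 850 × 0.99×10⁻⁴ = 0.0143055 m
Δh = 0.033465 + 0.075582 + 0.0143055 = 0.1233525 m

Δh = 12.3 cm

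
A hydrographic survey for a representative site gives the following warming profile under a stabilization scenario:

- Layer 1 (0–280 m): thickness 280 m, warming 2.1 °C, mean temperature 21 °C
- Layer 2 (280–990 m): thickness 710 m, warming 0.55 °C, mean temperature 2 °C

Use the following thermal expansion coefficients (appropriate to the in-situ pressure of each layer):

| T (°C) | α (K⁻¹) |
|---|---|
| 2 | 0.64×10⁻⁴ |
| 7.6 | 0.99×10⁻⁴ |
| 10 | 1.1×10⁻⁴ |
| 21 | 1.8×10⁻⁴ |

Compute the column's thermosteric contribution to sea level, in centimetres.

Δh = 13.1 cm

Layer 1 at 21 °C → α = 1.8×10⁻⁴ K⁻¹
Layer 2 at 2 °C → α = 0.64×10⁻⁴ K⁻¹
280 × 2.1 × 1.8×10⁻⁴ = 0.10584 m
0.55 × 710 × 0.64×10⁻⁴ = 0.024992 m
Δh = 0.10584 + 0.024992 = 0.130832 m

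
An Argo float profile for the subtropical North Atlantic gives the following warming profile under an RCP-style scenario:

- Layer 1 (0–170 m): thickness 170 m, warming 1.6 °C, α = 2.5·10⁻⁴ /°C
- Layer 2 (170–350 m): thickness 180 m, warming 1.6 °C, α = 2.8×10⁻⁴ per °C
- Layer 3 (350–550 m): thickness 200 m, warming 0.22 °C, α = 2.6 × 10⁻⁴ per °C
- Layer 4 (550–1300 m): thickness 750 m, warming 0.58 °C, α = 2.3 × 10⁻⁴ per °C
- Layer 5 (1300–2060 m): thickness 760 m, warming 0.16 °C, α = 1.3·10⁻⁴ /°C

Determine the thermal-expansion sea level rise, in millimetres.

Δh = 280 mm

0–170 m: 1.6 × 2.5×10⁻⁴ × 170 = 0.06800 m
Layer 2: 1.6 × 180 × 2.8×10⁻⁴ = 0.08064 m
200 × 2.6×10⁻⁴ × 0.22 = 0.01144 m
550–1300 m: 2.3×10⁻⁴ × 0.58 × 750 = 0.10005 m
760 × 1.3×10⁻⁴ × 0.16 = 0.015808 m
Δh = 0.06800 + 0.08064 + 0.01144 + 0.10005 + 0.015808 = 0.275938 m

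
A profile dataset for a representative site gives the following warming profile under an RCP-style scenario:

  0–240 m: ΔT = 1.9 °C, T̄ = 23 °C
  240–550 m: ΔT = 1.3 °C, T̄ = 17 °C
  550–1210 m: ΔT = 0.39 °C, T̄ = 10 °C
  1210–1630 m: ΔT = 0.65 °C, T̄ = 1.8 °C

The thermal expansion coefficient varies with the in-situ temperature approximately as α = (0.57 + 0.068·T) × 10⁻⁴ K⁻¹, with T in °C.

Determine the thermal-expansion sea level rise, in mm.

Layer 1: α = (0.57 + 0.068×23)×10⁻⁴ = 2.134×10⁻⁴ K⁻¹
Layer 2: α = (0.57 + 0.068×17)×10⁻⁴ = 1.726×10⁻⁴ K⁻¹
Layer 3: α = (0.57 + 0.068×10)×10⁻⁴ = 1.25×10⁻⁴ K⁻¹
Layer 4: α = (0.57 + 0.068×1.8)×10⁻⁴ = 0.6924×10⁻⁴ K⁻¹
2.134×10⁻⁴ × 1.9 × 240 = 0.0973104 m
1.3 × 1.726×10⁻⁴ × 310 = 0.0695578 m
Layer 3: 660 × 1.25×10⁻⁴ × 0.39 = 0.032175 m
Layer 4: 0.65 × 0.6924×10⁻⁴ × 420 = 0.01890252 m
Δh = 0.0973104 + 0.0695578 + 0.032175 + 0.01890252 = 0.21794572 m

about 218 mm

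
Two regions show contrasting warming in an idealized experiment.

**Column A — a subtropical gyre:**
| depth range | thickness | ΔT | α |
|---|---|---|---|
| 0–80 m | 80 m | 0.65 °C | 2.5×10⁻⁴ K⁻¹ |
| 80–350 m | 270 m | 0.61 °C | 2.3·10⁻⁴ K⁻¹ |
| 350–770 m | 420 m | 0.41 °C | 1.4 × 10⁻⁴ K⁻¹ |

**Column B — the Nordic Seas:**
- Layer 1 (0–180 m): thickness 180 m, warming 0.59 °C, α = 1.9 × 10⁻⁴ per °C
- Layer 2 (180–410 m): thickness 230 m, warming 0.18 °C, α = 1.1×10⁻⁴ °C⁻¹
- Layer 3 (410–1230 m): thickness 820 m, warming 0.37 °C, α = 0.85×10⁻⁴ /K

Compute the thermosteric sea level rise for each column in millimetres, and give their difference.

Δh_A ≈ 75.0 mm, Δh_B ≈ 50.5 mm; difference ≈ 24.5 mm

A 0–80 m: 2.5×10⁻⁴ × 0.65 × 80 = 0.01300 m
A 80–350 m: 270 × 2.3×10⁻⁴ × 0.61 = 0.037881 m
A 350–770 m: 420 × 0.41 × 1.4×10⁻⁴ = 0.024108 m
A total: 0.074989 m
B Layer 1: 0.59 × 180 × 1.9×10⁻⁴ = 0.020178 m
B Layer 2: 230 × 0.18 × 1.1×10⁻⁴ = 0.004554 m
B Layer 3: 820 × 0.85×10⁻⁴ × 0.37 = 0.025789 m
B total: 0.050521 m
Difference: 0.074989 − 0.050521 = 0.024468 m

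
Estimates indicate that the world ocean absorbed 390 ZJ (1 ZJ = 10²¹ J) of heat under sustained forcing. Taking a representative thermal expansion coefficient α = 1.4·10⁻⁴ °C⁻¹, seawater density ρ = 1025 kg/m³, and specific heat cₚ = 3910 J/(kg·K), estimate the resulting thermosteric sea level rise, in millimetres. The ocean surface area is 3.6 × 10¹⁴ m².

about 38 mm

Per unit area: Q = 390×10²¹ / (3.6×10¹⁴) ≈ 1.083×10⁹ J/m²
Δh = αQ/(ρcₚ) = 1.4×10⁻⁴ × 1.083×10⁹ / (1025 × 3910) ≈ 0.037832 m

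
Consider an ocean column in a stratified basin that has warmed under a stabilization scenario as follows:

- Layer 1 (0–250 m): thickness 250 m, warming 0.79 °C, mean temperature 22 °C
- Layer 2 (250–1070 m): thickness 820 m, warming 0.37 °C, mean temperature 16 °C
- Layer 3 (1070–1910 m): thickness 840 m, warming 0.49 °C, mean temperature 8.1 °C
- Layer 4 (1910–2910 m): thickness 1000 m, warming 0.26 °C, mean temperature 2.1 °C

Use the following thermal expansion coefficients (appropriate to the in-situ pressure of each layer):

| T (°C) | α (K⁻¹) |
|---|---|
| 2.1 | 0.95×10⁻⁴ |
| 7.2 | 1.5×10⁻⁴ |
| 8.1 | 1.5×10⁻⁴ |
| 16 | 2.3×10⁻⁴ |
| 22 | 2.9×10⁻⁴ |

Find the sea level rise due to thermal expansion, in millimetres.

213 mm

Layer 1 at 22 °C → α = 2.9×10⁻⁴ K⁻¹
Layer 2 at 16 °C → α = 2.3×10⁻⁴ K⁻¹
Layer 3 at 8.1 °C → α = 1.5×10⁻⁴ K⁻¹
Layer 4 at 2.1 °C → α = 0.95×10⁻⁴ K⁻¹
0.79 × 250 × 2.9×10⁻⁴ = 0.057275 m
820 × 2.3×10⁻⁴ × 0.37 = 0.069782 m
840 × 0.49 × 1.5×10⁻⁴ = 0.06174 m
1910–2910 m: 1000 × 0.95×10⁻⁴ × 0.26 = 0.02470 m
Δh = 0.057275 + 0.069782 + 0.06174 + 0.02470 = 0.213497 m ≈ 213 mm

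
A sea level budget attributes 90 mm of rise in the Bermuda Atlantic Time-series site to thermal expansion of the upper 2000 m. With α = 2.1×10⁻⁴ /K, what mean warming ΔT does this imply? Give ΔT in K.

ΔT = Δh/(αH) = 0.09 / (2.1×10⁻⁴ × 2000) ≈ 0.2143 K

ΔT ≈ 0.214 K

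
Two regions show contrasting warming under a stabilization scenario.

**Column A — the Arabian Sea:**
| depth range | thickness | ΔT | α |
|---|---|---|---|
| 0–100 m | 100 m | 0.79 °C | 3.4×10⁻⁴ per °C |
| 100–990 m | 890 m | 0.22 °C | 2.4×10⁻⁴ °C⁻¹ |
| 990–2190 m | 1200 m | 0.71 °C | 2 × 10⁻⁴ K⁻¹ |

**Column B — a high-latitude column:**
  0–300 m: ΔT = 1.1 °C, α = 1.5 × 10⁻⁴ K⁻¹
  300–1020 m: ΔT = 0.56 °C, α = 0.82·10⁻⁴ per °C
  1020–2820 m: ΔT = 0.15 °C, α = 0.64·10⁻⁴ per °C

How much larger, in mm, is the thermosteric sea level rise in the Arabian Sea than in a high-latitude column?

144 mm

A Layer 1: 100 × 3.4×10⁻⁴ × 0.79 = 0.02686 m
A 100–990 m: 890 × 2.4×10⁻⁴ × 0.22 = 0.046992 m
A 990–2190 m: 2×10⁻⁴ × 0.71 × 1200 = 0.17040 m
A total: 0.244252 m
B Layer 1: 1.1 × 300 × 1.5×10⁻⁴ = 0.04950 m
B Layer 2: 0.82×10⁻⁴ × 0.56 × 720 = 0.0330624 m
B Layer 3: 0.64×10⁻⁴ × 0.15 × 1800 = 0.01728 m
B total: 0.0998424 m
Difference: 0.244252 − 0.0998424 = 0.1444096 m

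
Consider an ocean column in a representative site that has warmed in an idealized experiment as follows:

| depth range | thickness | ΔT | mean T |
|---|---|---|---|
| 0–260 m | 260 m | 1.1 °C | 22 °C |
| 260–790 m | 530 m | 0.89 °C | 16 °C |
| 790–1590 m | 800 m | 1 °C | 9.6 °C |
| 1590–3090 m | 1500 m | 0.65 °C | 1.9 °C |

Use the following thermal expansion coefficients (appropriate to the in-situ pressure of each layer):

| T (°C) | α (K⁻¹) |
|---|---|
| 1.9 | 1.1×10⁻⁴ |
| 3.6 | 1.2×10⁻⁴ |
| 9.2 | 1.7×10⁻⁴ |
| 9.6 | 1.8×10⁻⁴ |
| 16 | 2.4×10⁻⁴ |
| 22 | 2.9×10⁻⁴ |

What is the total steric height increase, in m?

Layer 1 at 22 °C → α = 2.9×10⁻⁴ K⁻¹
Layer 2 at 16 °C → α = 2.4×10⁻⁴ K⁻¹
Layer 3 at 9.6 °C → α = 1.8×10⁻⁴ K⁻¹
Layer 4 at 1.9 °C → α = 1.1×10⁻⁴ K⁻¹
2.9×10⁻⁴ × 1.1 × 260 = 0.08294 m
260–790 m: 0.89 × 530 × 2.4×10⁻⁴ = 0.113208 m
Layer 3: 800 × 1 × 1.8×10⁻⁴ = 0.14400 m
1590–3090 m: 1500 × 1.1×10⁻⁴ × 0.65 = 0.10725 m
Δh = 0.08294 + 0.113208 + 0.14400 + 0.10725 = 0.447398 m

Δh = 0.447 m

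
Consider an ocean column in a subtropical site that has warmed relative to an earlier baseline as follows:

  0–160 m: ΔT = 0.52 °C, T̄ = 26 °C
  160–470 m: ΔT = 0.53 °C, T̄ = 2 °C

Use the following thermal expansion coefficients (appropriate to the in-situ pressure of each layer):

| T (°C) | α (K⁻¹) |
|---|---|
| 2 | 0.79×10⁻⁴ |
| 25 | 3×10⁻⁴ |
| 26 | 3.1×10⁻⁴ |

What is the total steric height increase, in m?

Layer 1 at 26 °C → α = 3.1×10⁻⁴ K⁻¹
Layer 2 at 2 °C → α = 0.79×10⁻⁴ K⁻¹
3.1×10⁻⁴ × 0.52 × 160 = 0.025792 m
310 × 0.79×10⁻⁴ × 0.53 = 0.0129797 m
Δh = 0.025792 + 0.0129797 = 0.0387717 m

Δh ≈ 0.0388 m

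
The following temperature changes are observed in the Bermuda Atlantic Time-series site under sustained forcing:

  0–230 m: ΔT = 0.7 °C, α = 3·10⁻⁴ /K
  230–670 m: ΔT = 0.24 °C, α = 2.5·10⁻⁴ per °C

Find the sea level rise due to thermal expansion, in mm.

about 74.7 mm

230 × 0.7 × 3×10⁻⁴ = 0.04830 m
230–670 m: 440 × 0.24 × 2.5×10⁻⁴ = 0.02640 m
Δh = 0.04830 + 0.02640 = 0.07470 m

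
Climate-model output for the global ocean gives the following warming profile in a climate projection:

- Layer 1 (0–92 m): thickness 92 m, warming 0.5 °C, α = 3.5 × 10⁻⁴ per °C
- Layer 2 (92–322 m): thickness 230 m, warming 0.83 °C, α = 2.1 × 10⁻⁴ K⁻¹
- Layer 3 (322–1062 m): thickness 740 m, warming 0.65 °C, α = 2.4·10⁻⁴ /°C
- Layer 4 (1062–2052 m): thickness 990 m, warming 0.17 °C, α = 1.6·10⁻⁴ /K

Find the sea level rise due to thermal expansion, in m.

0–92 m: 92 × 0.5 × 3.5×10⁻⁴ = 0.01610 m
92–322 m: 230 × 0.83 × 2.1×10⁻⁴ = 0.040089 m
Layer 3: 0.65 × 740 × 2.4×10⁻⁴ = 0.11544 m
990 × 1.6×10⁻⁴ × 0.17 = 0.026928 m
Δh = 0.01610 + 0.040089 + 0.11544 + 0.026928 = 0.198557 m

about 0.199 m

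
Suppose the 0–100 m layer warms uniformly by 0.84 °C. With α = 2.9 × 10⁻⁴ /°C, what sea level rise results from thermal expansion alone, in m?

0.024 m

Δh = αΔT·H = 2.9×10⁻⁴ × 0.84 × 100 = 0.02436 m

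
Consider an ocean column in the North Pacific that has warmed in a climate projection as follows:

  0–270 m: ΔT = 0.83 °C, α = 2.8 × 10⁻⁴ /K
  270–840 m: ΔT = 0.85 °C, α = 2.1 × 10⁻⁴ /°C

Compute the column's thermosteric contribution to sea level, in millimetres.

0–270 m: 2.8×10⁻⁴ × 0.83 × 270 = 0.062748 m
570 × 0.85 × 2.1×10⁻⁴ = 0.101745 m
Δh = 0.062748 + 0.101745 = 0.164493 m ≈ 164 mm

164 mm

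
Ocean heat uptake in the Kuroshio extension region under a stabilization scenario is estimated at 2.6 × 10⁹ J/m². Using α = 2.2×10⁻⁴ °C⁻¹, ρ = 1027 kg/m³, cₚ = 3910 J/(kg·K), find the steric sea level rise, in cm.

Δh = αQ/(ρcₚ) = 2.2×10⁻⁴ × 2.6×10⁹ / (1027 × 3910) ≈ 0.14245 m

Δh ≈ 14.2 cm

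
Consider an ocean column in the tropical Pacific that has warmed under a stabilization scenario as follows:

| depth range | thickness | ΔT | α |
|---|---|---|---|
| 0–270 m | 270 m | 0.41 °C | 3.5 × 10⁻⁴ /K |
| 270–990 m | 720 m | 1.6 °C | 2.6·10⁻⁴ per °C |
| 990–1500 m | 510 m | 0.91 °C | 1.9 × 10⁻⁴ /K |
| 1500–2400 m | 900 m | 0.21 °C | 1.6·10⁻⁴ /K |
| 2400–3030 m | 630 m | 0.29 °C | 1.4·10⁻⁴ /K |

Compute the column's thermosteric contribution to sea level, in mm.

270 × 0.41 × 3.5×10⁻⁴ = 0.038745 m
Layer 2: 2.6×10⁻⁴ × 1.6 × 720 = 0.29952 m
990–1500 m: 0.91 × 1.9×10⁻⁴ × 510 = 0.088179 m
1500–2400 m: 0.21 × 1.6×10⁻⁴ × 900 = 0.03024 m
2400–3030 m: 1.4×10⁻⁴ × 630 × 0.29 = 0.025578 m
Δh = 0.038745 + 0.29952 + 0.088179 + 0.03024 + 0.025578 = 0.482262 m

480 mm of thermosteric rise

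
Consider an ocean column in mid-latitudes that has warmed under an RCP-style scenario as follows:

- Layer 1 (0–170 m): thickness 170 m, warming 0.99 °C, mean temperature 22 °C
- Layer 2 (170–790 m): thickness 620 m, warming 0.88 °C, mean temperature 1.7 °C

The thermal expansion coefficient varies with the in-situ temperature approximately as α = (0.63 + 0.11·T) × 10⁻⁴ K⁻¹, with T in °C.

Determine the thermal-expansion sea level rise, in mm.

about 95.9 mm

Layer 1: α = (0.63 + 0.11×22)×10⁻⁴ = 3.05×10⁻⁴ K⁻¹
Layer 2: α = (0.63 + 0.11×1.7)×10⁻⁴ = 0.817×10⁻⁴ K⁻¹
Layer 1: 3.05×10⁻⁴ × 0.99 × 170 = 0.0513315 m
Layer 2: 620 × 0.817×10⁻⁴ × 0.88 = 0.04457552 m
Δh = 0.0513315 + 0.04457552 = 0.09590702 m ≈ 95.9 mm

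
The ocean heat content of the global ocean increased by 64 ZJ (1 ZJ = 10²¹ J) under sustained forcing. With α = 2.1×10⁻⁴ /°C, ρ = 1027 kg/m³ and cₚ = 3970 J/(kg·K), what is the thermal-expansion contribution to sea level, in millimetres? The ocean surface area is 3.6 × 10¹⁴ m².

Δh ≈ 9.2 mm

Per unit area: Q = 64×10²¹ / (3.6×10¹⁴) ≈ 1.778×10⁸ J/m²
Δh = αQ/(ρcₚ) = 2.1×10⁻⁴ × 1.778×10⁸ / (1027 × 3970) ≈ 0.0091578 m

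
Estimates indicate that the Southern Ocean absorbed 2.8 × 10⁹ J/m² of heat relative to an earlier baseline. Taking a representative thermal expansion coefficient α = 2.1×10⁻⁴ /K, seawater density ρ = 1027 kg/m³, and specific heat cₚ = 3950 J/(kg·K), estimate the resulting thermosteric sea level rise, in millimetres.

Δh ≈ 145 mm

Δh = αQ/(ρcₚ) = 2.1×10⁻⁴ × 2.8×10⁹ / (1027 × 3950) ≈ 0.14495 m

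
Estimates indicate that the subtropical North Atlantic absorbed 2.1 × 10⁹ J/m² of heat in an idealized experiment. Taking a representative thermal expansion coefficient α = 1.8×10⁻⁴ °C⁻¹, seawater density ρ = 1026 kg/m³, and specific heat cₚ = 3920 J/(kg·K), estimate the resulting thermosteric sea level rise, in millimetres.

Δh ≈ 94 mm

Δh = αQ/(ρcₚ) = 1.8×10⁻⁴ × 2.1×10⁹ / (1026 × 3920) ≈ 0.093985 m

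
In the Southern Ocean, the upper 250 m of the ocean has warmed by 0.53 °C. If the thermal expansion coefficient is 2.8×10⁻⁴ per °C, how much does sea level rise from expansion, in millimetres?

Δh ≈ 37.1 mm

Δh = αΔT·H = 2.8×10⁻⁴ × 0.53 × 250 = 0.03710 m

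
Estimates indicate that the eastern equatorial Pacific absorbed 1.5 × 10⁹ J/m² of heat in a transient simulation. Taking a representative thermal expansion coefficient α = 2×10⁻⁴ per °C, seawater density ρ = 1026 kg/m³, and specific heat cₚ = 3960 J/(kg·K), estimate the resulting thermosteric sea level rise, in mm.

Δh ≈ 73.8 mm

Δh = αQ/(ρcₚ) = 2×10⁻⁴ × 1.5×10⁹ / (1026 × 3960) ≈ 0.073838 m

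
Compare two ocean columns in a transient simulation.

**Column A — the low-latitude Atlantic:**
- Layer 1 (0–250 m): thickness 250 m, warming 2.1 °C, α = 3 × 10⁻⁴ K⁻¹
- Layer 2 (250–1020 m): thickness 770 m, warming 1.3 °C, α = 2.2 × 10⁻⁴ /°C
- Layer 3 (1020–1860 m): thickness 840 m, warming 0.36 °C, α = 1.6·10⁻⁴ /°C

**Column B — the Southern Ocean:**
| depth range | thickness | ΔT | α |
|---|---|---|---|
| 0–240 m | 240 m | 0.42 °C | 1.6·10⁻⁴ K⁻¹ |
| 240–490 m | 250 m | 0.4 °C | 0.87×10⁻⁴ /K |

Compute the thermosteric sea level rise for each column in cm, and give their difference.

A 0–250 m: 2.1 × 3×10⁻⁴ × 250 = 0.15750 m
A 770 × 1.3 × 2.2×10⁻⁴ = 0.22022 m
A 0.36 × 840 × 1.6×10⁻⁴ = 0.048384 m
A total: 0.426104 m
B 0–240 m: 240 × 0.42 × 1.6×10⁻⁴ = 0.016128 m
B Layer 2: 250 × 0.87×10⁻⁴ × 0.4 = 0.00870 m
B total: 0.024828 m
Difference: 0.426104 − 0.024828 = 0.401276 m

Δh_A ≈ 43 cm, Δh_B ≈ 2.5 cm; difference ≈ 40 cm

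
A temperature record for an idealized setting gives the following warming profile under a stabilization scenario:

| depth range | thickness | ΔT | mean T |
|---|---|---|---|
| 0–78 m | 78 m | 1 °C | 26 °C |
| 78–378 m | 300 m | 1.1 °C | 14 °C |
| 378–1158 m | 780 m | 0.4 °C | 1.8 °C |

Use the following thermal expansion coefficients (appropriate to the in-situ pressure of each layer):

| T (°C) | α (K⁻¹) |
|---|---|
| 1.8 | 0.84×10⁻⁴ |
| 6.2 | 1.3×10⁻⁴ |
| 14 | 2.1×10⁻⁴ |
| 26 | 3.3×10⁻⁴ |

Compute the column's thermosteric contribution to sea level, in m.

Layer 1 at 26 °C → α = 3.3×10⁻⁴ K⁻¹
Layer 2 at 14 °C → α = 2.1×10⁻⁴ K⁻¹
Layer 3 at 1.8 °C → α = 0.84×10⁻⁴ K⁻¹
0–78 m: 3.3×10⁻⁴ × 1 × 78 = 0.02574 m
78–378 m: 300 × 2.1×10⁻⁴ × 1.1 = 0.06930 m
Layer 3: 780 × 0.4 × 0.84×10⁻⁴ = 0.026208 m
Δh = 0.02574 + 0.06930 + 0.026208 = 0.121248 m ≈ 0.12 m

about 0.12 m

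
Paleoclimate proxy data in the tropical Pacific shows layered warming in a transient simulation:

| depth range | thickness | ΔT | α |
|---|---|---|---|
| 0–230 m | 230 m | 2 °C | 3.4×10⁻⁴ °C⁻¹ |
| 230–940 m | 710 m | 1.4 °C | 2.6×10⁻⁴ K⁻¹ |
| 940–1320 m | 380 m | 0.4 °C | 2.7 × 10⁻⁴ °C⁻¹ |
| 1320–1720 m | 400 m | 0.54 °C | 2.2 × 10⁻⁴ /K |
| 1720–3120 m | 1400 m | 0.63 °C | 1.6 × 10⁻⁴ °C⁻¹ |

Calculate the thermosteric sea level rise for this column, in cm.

64.5 cm

Layer 1: 2 × 3.4×10⁻⁴ × 230 = 0.15640 m
230–940 m: 1.4 × 710 × 2.6×10⁻⁴ = 0.25844 m
380 × 2.7×10⁻⁴ × 0.4 = 0.04104 m
1320–1720 m: 2.2×10⁻⁴ × 0.54 × 400 = 0.04752 m
1720–3120 m: 1400 × 1.6×10⁻⁴ × 0.63 = 0.14112 m
Δh = 0.15640 + 0.25844 + 0.04104 + 0.04752 + 0.14112 = 0.64452 m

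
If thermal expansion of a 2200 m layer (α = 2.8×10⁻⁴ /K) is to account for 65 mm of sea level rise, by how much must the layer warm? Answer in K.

ΔT = Δh/(αH) = 0.065 / (2.8×10⁻⁴ × 2200) ≈ 0.1055 K

ΔT ≈ 0.11 K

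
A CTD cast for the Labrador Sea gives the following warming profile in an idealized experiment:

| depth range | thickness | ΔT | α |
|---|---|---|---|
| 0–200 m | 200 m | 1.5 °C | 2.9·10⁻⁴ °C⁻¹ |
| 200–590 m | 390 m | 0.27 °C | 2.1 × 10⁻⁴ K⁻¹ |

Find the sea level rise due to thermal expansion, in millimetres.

Δh = 109 mm

Layer 1: 2.9×10⁻⁴ × 200 × 1.5 = 0.08700 m
Layer 2: 0.27 × 390 × 2.1×10⁻⁴ = 0.022113 m
Δh = 0.08700 + 0.022113 = 0.109113 m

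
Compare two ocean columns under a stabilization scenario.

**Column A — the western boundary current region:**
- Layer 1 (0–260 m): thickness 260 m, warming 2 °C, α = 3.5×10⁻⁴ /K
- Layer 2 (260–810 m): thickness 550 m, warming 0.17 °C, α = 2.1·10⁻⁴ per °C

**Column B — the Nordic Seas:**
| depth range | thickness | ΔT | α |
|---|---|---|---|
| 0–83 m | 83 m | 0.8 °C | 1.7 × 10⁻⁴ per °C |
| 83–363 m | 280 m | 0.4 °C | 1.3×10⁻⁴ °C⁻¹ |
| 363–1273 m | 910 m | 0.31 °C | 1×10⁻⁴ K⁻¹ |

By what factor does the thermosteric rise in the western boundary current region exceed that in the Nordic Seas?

A 0–260 m: 260 × 3.5×10⁻⁴ × 2 = 0.18200 m
A Layer 2: 0.17 × 550 × 2.1×10⁻⁴ = 0.019635 m
A total: 0.201635 m
B Layer 1: 0.8 × 1.7×10⁻⁴ × 83 = 0.011288 m
B 83–363 m: 1.3×10⁻⁴ × 0.4 × 280 = 0.01456 m
B Layer 3: 910 × 0.31 × 1×10⁻⁴ = 0.02821 m
B total: 0.054058 m
Ratio: 0.201635 / 0.054058 ≈ 3.730

a factor of 3.73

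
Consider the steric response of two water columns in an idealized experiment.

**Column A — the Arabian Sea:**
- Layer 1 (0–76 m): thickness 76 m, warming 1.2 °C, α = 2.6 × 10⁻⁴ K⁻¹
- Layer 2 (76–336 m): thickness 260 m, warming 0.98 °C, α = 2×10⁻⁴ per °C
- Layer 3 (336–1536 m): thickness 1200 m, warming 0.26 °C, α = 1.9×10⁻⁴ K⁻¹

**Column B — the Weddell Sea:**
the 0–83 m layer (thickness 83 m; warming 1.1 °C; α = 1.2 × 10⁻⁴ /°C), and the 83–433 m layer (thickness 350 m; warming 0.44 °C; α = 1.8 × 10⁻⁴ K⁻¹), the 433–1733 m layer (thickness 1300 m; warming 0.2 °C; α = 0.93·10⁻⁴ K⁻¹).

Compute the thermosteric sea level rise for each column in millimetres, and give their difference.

Δh_A ≈ 134 mm, Δh_B ≈ 62.9 mm; difference ≈ 71.1 mm

A 0–76 m: 2.6×10⁻⁴ × 76 × 1.2 = 0.023712 m
A Layer 2: 0.98 × 2×10⁻⁴ × 260 = 0.05096 m
A Layer 3: 0.26 × 1200 × 1.9×10⁻⁴ = 0.05928 m
A total: 0.133952 m
B Layer 1: 1.1 × 83 × 1.2×10⁻⁴ = 0.010956 m
B Layer 2: 0.44 × 350 × 1.8×10⁻⁴ = 0.02772 m
B 0.2 × 1300 × 0.93×10⁻⁴ = 0.02418 m
B total: 0.062856 m
Difference: 0.133952 − 0.062856 = 0.071096 m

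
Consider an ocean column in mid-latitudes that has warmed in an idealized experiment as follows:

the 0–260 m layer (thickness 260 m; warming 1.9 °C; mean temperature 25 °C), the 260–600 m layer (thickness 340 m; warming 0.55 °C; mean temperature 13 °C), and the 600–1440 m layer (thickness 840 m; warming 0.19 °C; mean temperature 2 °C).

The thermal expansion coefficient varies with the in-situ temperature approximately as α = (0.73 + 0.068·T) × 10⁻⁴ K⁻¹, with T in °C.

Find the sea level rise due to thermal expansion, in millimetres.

164 mm of thermosteric rise

Layer 1: α = (0.73 + 0.068×25)×10⁻⁴ = 2.43×10⁻⁴ K⁻¹
Layer 2: α = (0.73 + 0.068×13)×10⁻⁴ = 1.614×10⁻⁴ K⁻¹
Layer 3: α = (0.73 + 0.068×2)×10⁻⁴ = 0.866×10⁻⁴ K⁻¹
2.43×10⁻⁴ × 1.9 × 260 = 0.120042 m
Layer 2: 0.55 × 1.614×10⁻⁴ × 340 = 0.0301818 m
600–1440 m: 0.19 × 0.866×10⁻⁴ × 840 = 0.01382136 m
Δh = 0.120042 + 0.0301818 + 0.01382136 = 0.16404516 m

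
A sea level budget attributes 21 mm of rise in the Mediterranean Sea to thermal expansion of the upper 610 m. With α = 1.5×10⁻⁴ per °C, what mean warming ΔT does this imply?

ΔT = Δh/(αH) = 0.021 / (1.5×10⁻⁴ × 610) ≈ 0.2295 °C

0.23 °C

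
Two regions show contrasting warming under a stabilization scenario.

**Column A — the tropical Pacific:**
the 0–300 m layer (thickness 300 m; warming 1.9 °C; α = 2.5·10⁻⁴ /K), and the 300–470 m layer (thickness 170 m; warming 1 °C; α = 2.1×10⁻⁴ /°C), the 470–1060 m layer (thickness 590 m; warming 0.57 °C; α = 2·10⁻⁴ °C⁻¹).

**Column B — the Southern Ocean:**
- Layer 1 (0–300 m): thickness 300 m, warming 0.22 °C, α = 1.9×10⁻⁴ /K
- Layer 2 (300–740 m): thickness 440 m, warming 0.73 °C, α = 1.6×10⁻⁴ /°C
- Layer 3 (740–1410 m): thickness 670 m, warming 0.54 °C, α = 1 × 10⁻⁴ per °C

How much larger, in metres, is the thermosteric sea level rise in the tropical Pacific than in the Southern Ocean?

A 0–300 m: 2.5×10⁻⁴ × 1.9 × 300 = 0.14250 m
A 1 × 170 × 2.1×10⁻⁴ = 0.03570 m
A Layer 3: 0.57 × 2×10⁻⁴ × 590 = 0.06726 m
A total: 0.24546 m
B Layer 1: 300 × 0.22 × 1.9×10⁻⁴ = 0.01254 m
B 1.6×10⁻⁴ × 440 × 0.73 = 0.051392 m
B 740–1410 m: 0.54 × 1×10⁻⁴ × 670 = 0.03618 m
B total: 0.100112 m
Difference: 0.24546 − 0.100112 = 0.145348 m

Δh_A − Δh_B ≈ 0.145 m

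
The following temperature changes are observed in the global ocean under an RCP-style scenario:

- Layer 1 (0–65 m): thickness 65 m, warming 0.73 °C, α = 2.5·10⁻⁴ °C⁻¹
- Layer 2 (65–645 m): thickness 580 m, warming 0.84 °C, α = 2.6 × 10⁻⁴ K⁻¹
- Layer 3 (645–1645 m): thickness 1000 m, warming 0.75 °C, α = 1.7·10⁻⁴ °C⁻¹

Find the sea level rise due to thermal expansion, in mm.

Δh ≈ 270 mm

65 × 2.5×10⁻⁴ × 0.73 = 0.0118625 m
Layer 2: 0.84 × 2.6×10⁻⁴ × 580 = 0.126672 m
Layer 3: 1000 × 0.75 × 1.7×10⁻⁴ = 0.12750 m
Δh = 0.0118625 + 0.126672 + 0.12750 = 0.2660345 m ≈ 270 mm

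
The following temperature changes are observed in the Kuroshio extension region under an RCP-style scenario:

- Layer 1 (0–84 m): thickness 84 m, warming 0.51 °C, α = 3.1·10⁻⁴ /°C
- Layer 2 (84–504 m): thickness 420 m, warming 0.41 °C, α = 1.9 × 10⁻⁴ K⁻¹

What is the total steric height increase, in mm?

Δh ≈ 46.0 mm

0–84 m: 84 × 3.1×10⁻⁴ × 0.51 = 0.0132804 m
Layer 2: 0.41 × 420 × 1.9×10⁻⁴ = 0.032718 m
Δh = 0.0132804 + 0.032718 = 0.0459984 m ≈ 46.0 mm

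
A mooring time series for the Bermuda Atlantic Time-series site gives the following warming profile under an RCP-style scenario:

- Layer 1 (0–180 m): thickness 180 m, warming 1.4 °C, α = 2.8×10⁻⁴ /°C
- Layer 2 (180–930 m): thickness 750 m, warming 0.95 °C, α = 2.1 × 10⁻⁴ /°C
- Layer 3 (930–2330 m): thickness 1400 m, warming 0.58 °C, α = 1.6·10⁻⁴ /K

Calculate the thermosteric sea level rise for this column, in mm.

0–180 m: 2.8×10⁻⁴ × 180 × 1.4 = 0.07056 m
Layer 2: 750 × 2.1×10⁻⁴ × 0.95 = 0.149625 m
1.6×10⁻⁴ × 1400 × 0.58 = 0.12992 m
Δh = 0.07056 + 0.149625 + 0.12992 = 0.350105 m ≈ 350 mm

350 mm of thermosteric rise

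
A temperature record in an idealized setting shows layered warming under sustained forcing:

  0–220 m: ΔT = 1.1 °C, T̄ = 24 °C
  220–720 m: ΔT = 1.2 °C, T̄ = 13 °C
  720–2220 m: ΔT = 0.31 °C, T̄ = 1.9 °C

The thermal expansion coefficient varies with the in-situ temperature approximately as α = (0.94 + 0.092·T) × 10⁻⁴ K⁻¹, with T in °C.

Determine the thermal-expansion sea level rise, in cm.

Layer 1: α = (0.94 + 0.092×24)×10⁻⁴ = 3.148×10⁻⁴ K⁻¹
Layer 2: α = (0.94 + 0.092×13)×10⁻⁴ = 2.136×10⁻⁴ K⁻¹
Layer 3: α = (0.94 + 0.092×1.9)×10⁻⁴ = 1.1148×10⁻⁴ K⁻¹
220 × 3.148×10⁻⁴ × 1.1 = 0.0761816 m
2.136×10⁻⁴ × 500 × 1.2 = 0.12816 m
1500 × 1.1148×10⁻⁴ × 0.31 = 0.0518382 m
Δh = 0.0761816 + 0.12816 + 0.0518382 = 0.2561798 m ≈ 25.6 cm

25.6 cm of thermosteric rise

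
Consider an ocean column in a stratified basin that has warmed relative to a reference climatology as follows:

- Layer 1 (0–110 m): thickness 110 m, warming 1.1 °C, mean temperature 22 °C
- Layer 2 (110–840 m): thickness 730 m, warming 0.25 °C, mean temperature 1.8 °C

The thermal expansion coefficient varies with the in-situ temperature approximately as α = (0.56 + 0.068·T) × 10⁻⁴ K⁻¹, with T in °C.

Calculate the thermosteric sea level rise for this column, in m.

Δh ≈ 0.0373 m

Layer 1: α = (0.56 + 0.068×22)×10⁻⁴ = 2.056×10⁻⁴ K⁻¹
Layer 2: α = (0.56 + 0.068×1.8)×10⁻⁴ = 0.6824×10⁻⁴ K⁻¹
0–110 m: 1.1 × 2.056×10⁻⁴ × 110 = 0.0248776 m
110–840 m: 0.6824×10⁻⁴ × 730 × 0.25 = 0.0124538 m
Δh = 0.0248776 + 0.0124538 = 0.0373314 m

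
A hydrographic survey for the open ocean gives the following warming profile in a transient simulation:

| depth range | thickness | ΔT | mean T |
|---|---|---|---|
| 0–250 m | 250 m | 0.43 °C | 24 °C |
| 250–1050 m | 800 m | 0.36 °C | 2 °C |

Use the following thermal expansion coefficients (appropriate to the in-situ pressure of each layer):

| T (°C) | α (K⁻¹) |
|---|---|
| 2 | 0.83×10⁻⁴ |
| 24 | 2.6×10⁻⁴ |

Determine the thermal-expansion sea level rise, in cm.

Layer 1 at 24 °C → α = 2.6×10⁻⁴ K⁻¹
Layer 2 at 2 °C → α = 0.83×10⁻⁴ K⁻¹
Layer 1: 2.6×10⁻⁴ × 250 × 0.43 = 0.02795 m
250–1050 m: 800 × 0.83×10⁻⁴ × 0.36 = 0.023904 m
Δh = 0.02795 + 0.023904 = 0.051854 m

5.19 cm of thermosteric rise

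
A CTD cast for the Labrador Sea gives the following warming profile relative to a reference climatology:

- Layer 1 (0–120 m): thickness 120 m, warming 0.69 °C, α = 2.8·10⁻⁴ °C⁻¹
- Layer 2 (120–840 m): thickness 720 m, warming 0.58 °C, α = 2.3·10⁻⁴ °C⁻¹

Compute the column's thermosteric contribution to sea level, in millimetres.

about 119 mm

0.69 × 120 × 2.8×10⁻⁴ = 0.023184 m
120–840 m: 720 × 0.58 × 2.3×10⁻⁴ = 0.096048 m
Δh = 0.023184 + 0.096048 = 0.119232 m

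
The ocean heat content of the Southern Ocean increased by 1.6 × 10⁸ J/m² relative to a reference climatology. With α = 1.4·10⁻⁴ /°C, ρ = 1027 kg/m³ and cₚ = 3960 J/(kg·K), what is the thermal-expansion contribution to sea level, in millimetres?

Δh = 5.51 mm

Δh = αQ/(ρcₚ) = 1.4×10⁻⁴ × 1.6×10⁸ / (1027 × 3960) ≈ 0.0055079 m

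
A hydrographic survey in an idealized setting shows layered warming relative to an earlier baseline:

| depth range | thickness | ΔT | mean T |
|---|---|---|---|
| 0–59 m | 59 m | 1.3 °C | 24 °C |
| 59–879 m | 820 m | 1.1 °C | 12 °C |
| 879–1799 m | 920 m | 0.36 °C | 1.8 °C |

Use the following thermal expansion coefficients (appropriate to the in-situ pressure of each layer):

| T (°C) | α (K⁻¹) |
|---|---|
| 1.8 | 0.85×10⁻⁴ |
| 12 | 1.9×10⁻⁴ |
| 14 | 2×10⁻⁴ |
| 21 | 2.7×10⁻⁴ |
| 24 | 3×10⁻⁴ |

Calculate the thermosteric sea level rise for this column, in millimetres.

Layer 1 at 24 °C → α = 3×10⁻⁴ K⁻¹
Layer 2 at 12 °C → α = 1.9×10⁻⁴ K⁻¹
Layer 3 at 1.8 °C → α = 0.85×10⁻⁴ K⁻¹
59 × 1.3 × 3×10⁻⁴ = 0.02301 m
59–879 m: 1.1 × 1.9×10⁻⁴ × 820 = 0.17138 m
0.36 × 0.85×10⁻⁴ × 920 = 0.028152 m
Δh = 0.02301 + 0.17138 + 0.028152 = 0.222542 m

Δh ≈ 220 mm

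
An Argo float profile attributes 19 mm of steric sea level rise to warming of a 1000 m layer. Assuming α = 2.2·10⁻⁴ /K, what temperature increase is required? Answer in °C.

ΔT ≈ 0.0864 °C

ΔT = Δh/(αH) = 0.019 / (2.2×10⁻⁴ × 1000) ≈ 0.08636 °C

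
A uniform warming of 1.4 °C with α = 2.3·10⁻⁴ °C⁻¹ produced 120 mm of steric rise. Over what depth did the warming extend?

373 m

H = Δh/(αΔT) = 0.12 / (2.3×10⁻⁴ × 1.4) ≈ 372.7 m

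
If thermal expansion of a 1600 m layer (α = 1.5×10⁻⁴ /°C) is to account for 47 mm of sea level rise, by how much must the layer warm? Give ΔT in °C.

ΔT ≈ 0.196 °C

ΔT = Δh/(αH) = 0.047 / (1.5×10⁻⁴ × 1600) ≈ 0.1958 °C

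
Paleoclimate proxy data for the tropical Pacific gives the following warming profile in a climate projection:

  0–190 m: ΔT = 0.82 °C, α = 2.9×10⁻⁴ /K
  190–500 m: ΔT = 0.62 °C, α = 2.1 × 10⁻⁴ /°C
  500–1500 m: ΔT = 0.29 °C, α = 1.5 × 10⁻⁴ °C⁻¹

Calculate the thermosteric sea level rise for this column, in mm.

0.82 × 2.9×10⁻⁴ × 190 = 0.045182 m
Layer 2: 0.62 × 2.1×10⁻⁴ × 310 = 0.040362 m
Layer 3: 1000 × 1.5×10⁻⁴ × 0.29 = 0.04350 m
Δh = 0.045182 + 0.040362 + 0.04350 = 0.129044 m

Δh ≈ 129 mm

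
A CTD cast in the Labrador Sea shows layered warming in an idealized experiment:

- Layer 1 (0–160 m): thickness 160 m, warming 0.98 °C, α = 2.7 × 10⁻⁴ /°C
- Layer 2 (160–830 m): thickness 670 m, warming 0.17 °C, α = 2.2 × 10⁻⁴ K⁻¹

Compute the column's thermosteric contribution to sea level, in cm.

Layer 1: 160 × 2.7×10⁻⁴ × 0.98 = 0.042336 m
Layer 2: 670 × 0.17 × 2.2×10⁻⁴ = 0.025058 m
Δh = 0.042336 + 0.025058 = 0.067394 m ≈ 6.74 cm

Δh ≈ 6.74 cm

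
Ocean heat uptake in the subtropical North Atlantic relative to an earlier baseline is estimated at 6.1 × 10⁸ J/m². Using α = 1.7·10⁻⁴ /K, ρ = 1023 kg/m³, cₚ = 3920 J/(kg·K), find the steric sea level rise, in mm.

25.9 mm

Δh = αQ/(ρcₚ) = 1.7×10⁻⁴ × 6.1×10⁸ / (1023 × 3920) ≈ 0.025859 m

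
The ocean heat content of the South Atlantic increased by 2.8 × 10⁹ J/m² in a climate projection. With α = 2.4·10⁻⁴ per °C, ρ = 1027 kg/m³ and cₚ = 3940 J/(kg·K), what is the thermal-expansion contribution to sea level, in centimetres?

Δh = αQ/(ρcₚ) = 2.4×10⁻⁴ × 2.8×10⁹ / (1027 × 3940) ≈ 0.16607 m

16.6 cm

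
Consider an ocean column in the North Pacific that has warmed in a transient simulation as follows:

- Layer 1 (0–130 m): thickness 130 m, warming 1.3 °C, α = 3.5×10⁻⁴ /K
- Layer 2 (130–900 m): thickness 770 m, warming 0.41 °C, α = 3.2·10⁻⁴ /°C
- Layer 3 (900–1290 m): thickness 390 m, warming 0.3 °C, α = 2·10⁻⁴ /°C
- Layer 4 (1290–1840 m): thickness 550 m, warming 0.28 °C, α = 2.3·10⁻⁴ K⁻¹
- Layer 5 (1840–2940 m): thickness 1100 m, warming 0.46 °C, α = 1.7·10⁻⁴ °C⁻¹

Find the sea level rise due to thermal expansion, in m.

0.305 m of thermosteric rise

3.5×10⁻⁴ × 130 × 1.3 = 0.05915 m
Layer 2: 3.2×10⁻⁴ × 770 × 0.41 = 0.101024 m
Layer 3: 390 × 0.3 × 2×10⁻⁴ = 0.02340 m
1290–1840 m: 2.3×10⁻⁴ × 0.28 × 550 = 0.03542 m
Layer 5: 1.7×10⁻⁴ × 0.46 × 1100 = 0.08602 m
Δh = 0.05915 + 0.101024 + 0.02340 + 0.03542 + 0.08602 = 0.305014 m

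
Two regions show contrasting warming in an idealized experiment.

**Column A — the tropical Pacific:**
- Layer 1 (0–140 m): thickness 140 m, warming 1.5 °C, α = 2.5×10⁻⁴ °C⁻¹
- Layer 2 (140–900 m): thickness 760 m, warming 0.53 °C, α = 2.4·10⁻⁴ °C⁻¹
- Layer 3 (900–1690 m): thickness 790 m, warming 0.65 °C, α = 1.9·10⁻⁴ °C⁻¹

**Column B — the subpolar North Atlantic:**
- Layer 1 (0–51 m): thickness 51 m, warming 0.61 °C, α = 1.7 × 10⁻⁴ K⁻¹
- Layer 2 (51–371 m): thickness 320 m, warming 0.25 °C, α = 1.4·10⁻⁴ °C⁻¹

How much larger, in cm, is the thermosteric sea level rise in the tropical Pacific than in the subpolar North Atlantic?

Δh_A − Δh_B ≈ 23.0 cm

A 0–140 m: 140 × 2.5×10⁻⁴ × 1.5 = 0.05250 m
A 140–900 m: 0.53 × 2.4×10⁻⁴ × 760 = 0.096672 m
A 1.9×10⁻⁴ × 790 × 0.65 = 0.097565 m
A total: 0.246737 m
B 1.7×10⁻⁴ × 0.61 × 51 = 0.0052887 m
B 1.4×10⁻⁴ × 320 × 0.25 = 0.01120 m
B total: 0.0164887 m
Difference: 0.246737 − 0.0164887 = 0.2302483 m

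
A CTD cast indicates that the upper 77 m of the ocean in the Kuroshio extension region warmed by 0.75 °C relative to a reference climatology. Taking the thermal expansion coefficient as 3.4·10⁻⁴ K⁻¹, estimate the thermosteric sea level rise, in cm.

Δh ≈ 2.0 cm

Δh = αΔT·H = 3.4×10⁻⁴ × 0.75 × 77 = 0.019635 m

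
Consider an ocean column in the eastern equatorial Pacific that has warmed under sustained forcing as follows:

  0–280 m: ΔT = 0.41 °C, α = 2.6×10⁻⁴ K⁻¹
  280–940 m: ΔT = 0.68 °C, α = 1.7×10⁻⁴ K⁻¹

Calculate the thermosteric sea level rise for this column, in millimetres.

280 × 0.41 × 2.6×10⁻⁴ = 0.029848 m
1.7×10⁻⁴ × 660 × 0.68 = 0.076296 m
Δh = 0.029848 + 0.076296 = 0.106144 m

Δh ≈ 106 mm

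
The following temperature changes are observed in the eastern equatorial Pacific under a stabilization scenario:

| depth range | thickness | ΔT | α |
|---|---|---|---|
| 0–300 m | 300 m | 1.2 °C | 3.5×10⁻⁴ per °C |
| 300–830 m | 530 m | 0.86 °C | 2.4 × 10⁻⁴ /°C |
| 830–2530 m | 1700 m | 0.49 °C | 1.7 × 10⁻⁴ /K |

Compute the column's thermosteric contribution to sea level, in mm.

Layer 1: 1.2 × 3.5×10⁻⁴ × 300 = 0.12600 m
300–830 m: 530 × 2.4×10⁻⁴ × 0.86 = 0.109392 m
Layer 3: 1700 × 0.49 × 1.7×10⁻⁴ = 0.14161 m
Δh = 0.12600 + 0.109392 + 0.14161 = 0.377002 m

about 380 mm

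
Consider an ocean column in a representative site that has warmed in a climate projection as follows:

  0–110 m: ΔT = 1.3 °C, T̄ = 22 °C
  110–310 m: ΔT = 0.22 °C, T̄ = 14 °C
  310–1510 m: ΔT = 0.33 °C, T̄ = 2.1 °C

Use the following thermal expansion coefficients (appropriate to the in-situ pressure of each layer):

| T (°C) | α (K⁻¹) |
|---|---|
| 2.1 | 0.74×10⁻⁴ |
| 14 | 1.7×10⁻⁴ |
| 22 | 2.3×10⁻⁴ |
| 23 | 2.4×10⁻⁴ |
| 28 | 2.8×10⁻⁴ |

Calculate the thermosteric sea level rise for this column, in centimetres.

Layer 1 at 22 °C → α = 2.3×10⁻⁴ K⁻¹
Layer 2 at 14 °C → α = 1.7×10⁻⁴ K⁻¹
Layer 3 at 2.1 °C → α = 0.74×10⁻⁴ K⁻¹
Layer 1: 2.3×10⁻⁴ × 110 × 1.3 = 0.03289 m
Layer 2: 0.22 × 1.7×10⁻⁴ × 200 = 0.00748 m
310–1510 m: 0.74×10⁻⁴ × 1200 × 0.33 = 0.029304 m
Δh = 0.03289 + 0.00748 + 0.029304 = 0.069674 m

6.97 cm of thermosteric rise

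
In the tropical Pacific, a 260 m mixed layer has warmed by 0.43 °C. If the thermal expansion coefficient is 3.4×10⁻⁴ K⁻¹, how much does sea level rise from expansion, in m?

0.0380 m of thermosteric rise

Δh = αΔT·H = 3.4×10⁻⁴ × 0.43 × 260 = 0.038012 m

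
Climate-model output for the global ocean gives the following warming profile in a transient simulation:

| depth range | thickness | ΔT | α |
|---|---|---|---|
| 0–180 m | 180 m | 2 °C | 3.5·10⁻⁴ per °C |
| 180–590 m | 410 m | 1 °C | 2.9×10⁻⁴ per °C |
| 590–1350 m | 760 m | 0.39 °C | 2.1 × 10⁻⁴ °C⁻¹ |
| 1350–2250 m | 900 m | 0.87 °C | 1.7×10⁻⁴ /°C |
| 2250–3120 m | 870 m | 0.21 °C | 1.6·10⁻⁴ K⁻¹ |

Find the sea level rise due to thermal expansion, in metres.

0.469 m of thermosteric rise

3.5×10⁻⁴ × 2 × 180 = 0.12600 m
Layer 2: 1 × 2.9×10⁻⁴ × 410 = 0.11890 m
2.1×10⁻⁴ × 760 × 0.39 = 0.062244 m
1.7×10⁻⁴ × 900 × 0.87 = 0.13311 m
2250–3120 m: 870 × 0.21 × 1.6×10⁻⁴ = 0.029232 m
Δh = 0.12600 + 0.11890 + 0.062244 + 0.13311 + 0.029232 = 0.469486 m ≈ 0.469 m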